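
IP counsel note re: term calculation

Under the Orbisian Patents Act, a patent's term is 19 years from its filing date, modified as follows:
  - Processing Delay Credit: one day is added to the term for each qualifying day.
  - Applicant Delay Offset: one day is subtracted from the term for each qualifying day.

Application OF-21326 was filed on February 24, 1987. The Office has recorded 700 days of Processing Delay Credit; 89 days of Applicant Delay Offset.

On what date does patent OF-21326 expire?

Base term: filing date + 19 years → 24 February 2006.
Processing Delay Credit: +700 days → 25 January 2008.
Applicant Delay Offset: −89 days → 28 October 2007.

October 28, 2007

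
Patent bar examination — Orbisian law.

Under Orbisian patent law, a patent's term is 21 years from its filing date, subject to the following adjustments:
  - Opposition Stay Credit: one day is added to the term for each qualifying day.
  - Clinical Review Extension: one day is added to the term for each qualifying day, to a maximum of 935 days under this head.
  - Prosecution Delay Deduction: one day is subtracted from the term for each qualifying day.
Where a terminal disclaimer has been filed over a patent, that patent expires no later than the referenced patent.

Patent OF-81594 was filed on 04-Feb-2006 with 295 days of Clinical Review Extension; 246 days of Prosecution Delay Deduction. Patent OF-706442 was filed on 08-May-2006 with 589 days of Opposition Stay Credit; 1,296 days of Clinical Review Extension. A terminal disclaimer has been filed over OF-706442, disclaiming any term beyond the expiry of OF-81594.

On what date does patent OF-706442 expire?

Natural term of OF-706442:
  Base: filing + 21 years → 8 May 2027.
  Opposition Stay Credit: +589 days → 17 December 2028.
  Clinical Review Extension: 1296 days claimed exceeds the 935-day cap, so +935 days → 10 July 2031.
Expiry of referenced patent OF-81594:
  Base: filing + 21 years → 4 February 2027.
  Clinical Review Extension: 295 days (within the 935-day cap) → +295 days → 26 November 2027.
  Prosecution Delay Deduction: −246 days → 25 March 2027.
Terminal disclaimer: OF-706442 expires on the earlier of 10 July 2031 and 25 March 2027.

2027-03-25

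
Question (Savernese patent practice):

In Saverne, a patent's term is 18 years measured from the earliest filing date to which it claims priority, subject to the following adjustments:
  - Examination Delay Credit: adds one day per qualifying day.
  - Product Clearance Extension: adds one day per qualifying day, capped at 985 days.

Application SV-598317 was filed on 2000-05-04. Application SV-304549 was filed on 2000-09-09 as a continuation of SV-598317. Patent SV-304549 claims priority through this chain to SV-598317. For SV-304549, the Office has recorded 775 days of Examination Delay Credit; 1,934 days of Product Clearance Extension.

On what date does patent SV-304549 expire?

February 27, 2023

Earliest priority filing: 4 May 2000.
Base term: 4 May 2000 + 18 years → 4 May 2018.
Examination Delay Credit: +775 days → 17 June 2020.
Product Clearance Extension: 1934 days claimed exceeds the 985-day cap, so +985 days → 27 February 2023.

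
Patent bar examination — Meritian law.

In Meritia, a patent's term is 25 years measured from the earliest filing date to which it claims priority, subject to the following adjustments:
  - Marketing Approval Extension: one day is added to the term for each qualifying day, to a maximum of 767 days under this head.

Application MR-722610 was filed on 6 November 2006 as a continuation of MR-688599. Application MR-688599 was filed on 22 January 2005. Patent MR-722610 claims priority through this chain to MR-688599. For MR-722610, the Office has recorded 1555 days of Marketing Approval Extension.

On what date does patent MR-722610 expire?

Earliest priority filing: 22 January 2005.
Base term: 22 January 2005 + 25 years → 22 January 2030.
Marketing Approval Extension: 1555 days claimed exceeds the 767-day cap, so +767 days → 28 February 2032.

2032-02-28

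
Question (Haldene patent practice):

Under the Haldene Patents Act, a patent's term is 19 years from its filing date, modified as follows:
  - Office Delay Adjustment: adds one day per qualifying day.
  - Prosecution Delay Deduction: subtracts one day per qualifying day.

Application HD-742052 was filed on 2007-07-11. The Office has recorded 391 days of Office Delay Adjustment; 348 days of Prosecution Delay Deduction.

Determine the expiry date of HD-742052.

Base term: filing date + 19 years → 11 July 2026.
Office Delay Adjustment: +391 days → 6 August 2027.
Prosecution Delay Deduction: −348 days → 23 August 2026.

August 23, 2026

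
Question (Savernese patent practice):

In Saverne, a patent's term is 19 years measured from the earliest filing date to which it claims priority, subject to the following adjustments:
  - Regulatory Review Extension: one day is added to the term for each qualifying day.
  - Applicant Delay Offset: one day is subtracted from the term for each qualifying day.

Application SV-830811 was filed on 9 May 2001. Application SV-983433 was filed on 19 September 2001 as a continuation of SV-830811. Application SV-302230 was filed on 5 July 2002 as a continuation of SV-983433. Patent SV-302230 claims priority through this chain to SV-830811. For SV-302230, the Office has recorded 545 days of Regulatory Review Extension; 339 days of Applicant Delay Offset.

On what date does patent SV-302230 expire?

December 1, 2020

Earliest priority filing: 9 May 2001.
Base term: 9 May 2001 + 19 years → 9 May 2020.
Regulatory Review Extension: +545 days → 5 November 2021.
Applicant Delay Offset: −339 days → 1 December 2020.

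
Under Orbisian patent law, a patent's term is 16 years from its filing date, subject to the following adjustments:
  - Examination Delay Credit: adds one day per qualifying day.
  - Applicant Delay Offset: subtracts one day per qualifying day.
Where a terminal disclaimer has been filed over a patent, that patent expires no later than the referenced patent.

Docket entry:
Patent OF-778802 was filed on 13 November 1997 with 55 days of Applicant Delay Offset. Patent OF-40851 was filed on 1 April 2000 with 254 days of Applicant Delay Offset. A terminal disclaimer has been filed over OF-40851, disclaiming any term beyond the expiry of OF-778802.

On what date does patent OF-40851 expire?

Natural term of OF-40851:
  Base: filing + 16 years → 1 April 2016.
  Applicant Delay Offset: −254 days → 22 July 2015.
Expiry of referenced patent OF-778802:
  Base: filing + 16 years → 13 November 2013.
  Applicant Delay Offset: −55 days → 19 September 2013.
Terminal disclaimer: OF-40851 expires on the earlier of 22 July 2015 and 19 September 2013.

September 19, 2013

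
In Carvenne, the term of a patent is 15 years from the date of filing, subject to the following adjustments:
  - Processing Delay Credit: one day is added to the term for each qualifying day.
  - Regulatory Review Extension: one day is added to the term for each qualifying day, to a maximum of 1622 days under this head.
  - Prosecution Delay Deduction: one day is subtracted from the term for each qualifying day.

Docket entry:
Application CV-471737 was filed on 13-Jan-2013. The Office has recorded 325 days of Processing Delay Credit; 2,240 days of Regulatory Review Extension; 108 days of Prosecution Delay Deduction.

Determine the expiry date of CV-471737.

Base term: filing date + 15 years → 13 January 2028.
Processing Delay Credit: +325 days → 3 December 2028.
Regulatory Review Extension: 2240 days claimed exceeds the 1622-day cap, so +1622 days → 13 May 2033.
Prosecution Delay Deduction: −108 days → 25 January 2033.

2033-01-25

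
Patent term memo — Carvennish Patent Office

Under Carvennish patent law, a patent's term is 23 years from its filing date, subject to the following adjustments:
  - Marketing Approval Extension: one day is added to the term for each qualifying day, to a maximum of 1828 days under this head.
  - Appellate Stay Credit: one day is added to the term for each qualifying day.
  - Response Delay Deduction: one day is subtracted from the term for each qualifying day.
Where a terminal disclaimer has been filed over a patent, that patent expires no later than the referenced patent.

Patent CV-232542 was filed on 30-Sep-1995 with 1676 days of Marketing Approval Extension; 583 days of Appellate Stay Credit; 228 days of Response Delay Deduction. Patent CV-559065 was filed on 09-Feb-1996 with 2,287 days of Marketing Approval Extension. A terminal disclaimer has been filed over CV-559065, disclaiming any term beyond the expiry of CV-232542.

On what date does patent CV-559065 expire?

2024-02-11

Natural term of CV-559065:
  Base: filing + 23 years → 9 February 2019.
  Marketing Approval Extension: 2287 days claimed exceeds the 1828-day cap, so +1828 days → 11 February 2024.
Expiry of referenced patent CV-232542:
  Base: filing + 23 years → 30 September 2018.
  Marketing Approval Extension: 1676 days (within the 1828-day cap) → +1676 days → 3 May 2023.
  Appellate Stay Credit: +583 days → 6 December 2024.
  Response Delay Deduction: −228 days → 22 April 2024.
Terminal disclaimer: CV-559065 expires on the earlier of 11 February 2024 and 22 April 2024.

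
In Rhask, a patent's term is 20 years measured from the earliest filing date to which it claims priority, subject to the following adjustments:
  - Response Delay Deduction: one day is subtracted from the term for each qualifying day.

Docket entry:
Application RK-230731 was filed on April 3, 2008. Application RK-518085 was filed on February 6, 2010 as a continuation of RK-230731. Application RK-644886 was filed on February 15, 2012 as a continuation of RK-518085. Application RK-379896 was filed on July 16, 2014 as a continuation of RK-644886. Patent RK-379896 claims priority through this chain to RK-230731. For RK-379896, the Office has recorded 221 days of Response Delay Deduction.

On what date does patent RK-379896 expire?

August 26, 2027

Earliest priority filing: 3 April 2008.
Base term: 3 April 2008 + 20 years → 3 April 2028.
Response Delay Deduction: −221 days → 26 August 2027.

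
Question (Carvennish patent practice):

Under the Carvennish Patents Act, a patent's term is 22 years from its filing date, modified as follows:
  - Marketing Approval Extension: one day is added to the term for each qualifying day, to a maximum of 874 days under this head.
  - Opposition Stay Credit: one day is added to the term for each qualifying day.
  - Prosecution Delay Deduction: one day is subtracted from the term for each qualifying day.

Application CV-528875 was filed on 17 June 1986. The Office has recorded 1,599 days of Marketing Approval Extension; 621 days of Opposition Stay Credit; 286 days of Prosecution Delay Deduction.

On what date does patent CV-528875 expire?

2011-10-09

Base term: filing date + 22 years → 17 June 2008.
Marketing Approval Extension: 1599 days claimed exceeds the 874-day cap, so +874 days → 8 November 2010.
Opposition Stay Credit: +621 days → 21 July 2012.
Prosecution Delay Deduction: −286 days → 9 October 2011.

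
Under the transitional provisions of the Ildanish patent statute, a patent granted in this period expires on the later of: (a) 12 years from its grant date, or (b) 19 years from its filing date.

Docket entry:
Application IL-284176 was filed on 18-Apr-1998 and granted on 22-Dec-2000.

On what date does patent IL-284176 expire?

(a) grant + 12 years → 22 December 2012.
(b) filing + 19 years → 18 April 2017.
Later of the two: 18 April 2017.

April 18, 2017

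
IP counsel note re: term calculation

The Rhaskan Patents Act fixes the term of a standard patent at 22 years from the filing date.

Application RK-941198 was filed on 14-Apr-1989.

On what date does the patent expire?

April 14, 2011

Filing date + 22 years → 14 April 2011.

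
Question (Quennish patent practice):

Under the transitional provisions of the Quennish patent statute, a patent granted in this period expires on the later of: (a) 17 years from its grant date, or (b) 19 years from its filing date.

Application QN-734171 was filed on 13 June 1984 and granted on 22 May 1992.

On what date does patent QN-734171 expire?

May 22, 2009

(a) grant + 17 years → 22 May 2009.
(b) filing + 19 years → 13 June 2003.
Later of the two: 22 May 2009.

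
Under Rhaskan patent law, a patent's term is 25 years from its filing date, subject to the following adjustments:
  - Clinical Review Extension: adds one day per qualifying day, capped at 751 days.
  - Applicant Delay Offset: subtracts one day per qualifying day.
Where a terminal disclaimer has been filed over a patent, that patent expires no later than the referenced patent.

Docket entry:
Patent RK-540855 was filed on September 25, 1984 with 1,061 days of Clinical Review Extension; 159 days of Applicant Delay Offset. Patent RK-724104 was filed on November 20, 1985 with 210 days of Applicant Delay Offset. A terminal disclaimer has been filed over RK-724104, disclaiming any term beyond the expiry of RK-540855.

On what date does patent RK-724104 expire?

Natural term of RK-724104:
  Base: filing + 25 years → 20 November 2010.
  Applicant Delay Offset: −210 days → 24 April 2010.
Expiry of referenced patent RK-540855:
  Base: filing + 25 years → 25 September 2009.
  Clinical Review Extension: 1061 days claimed exceeds the 751-day cap, so +751 days → 16 October 2011.
  Applicant Delay Offset: −159 days → 10 May 2011.
Terminal disclaimer: RK-724104 expires on the earlier of 24 April 2010 and 10 May 2011.

April 24, 2010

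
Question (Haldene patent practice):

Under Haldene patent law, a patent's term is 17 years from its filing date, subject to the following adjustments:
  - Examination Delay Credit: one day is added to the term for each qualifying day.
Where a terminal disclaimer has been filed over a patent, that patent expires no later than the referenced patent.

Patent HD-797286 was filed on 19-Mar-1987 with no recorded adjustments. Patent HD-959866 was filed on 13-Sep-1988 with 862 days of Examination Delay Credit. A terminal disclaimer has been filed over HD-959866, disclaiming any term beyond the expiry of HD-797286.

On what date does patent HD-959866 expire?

March 19, 2004

Natural term of HD-959866:
  Base: filing + 17 years → 13 September 2005.
  Examination Delay Credit: +862 days → 23 January 2008.
Expiry of referenced patent HD-797286:
  Base: filing + 17 years → 19 March 2004.
Terminal disclaimer: HD-959866 expires on the earlier of 23 January 2008 and 19 March 2004.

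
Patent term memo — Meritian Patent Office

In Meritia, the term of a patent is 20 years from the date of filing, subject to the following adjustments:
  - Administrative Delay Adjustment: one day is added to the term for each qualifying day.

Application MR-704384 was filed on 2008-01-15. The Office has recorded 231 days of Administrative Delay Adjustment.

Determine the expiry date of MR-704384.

Base term: filing date + 20 years → 15 January 2028.
Administrative Delay Adjustment: +231 days → 2 September 2028.

2028-09-02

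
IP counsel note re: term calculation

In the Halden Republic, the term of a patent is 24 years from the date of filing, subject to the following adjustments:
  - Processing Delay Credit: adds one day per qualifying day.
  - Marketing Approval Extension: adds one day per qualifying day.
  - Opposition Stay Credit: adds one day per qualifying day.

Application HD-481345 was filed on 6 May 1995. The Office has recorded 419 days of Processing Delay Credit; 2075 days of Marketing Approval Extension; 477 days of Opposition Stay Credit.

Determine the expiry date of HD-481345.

2027-06-24

Base term: filing date + 24 years → 6 May 2019.
Processing Delay Credit: +419 days → 28 June 2020.
Marketing Approval Extension: +2075 days → 4 March 2026.
Opposition Stay Credit: +477 days → 24 June 2027.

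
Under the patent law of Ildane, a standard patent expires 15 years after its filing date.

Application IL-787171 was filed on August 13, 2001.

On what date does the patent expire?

August 13, 2016

Filing date + 15 years → 13 August 2016.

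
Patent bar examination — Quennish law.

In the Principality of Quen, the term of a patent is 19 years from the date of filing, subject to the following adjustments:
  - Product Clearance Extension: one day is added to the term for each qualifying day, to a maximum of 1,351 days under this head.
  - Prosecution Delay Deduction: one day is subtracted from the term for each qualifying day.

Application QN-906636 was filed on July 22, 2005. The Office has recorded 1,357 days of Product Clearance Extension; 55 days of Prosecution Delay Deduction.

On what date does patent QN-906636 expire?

Base term: filing date + 19 years → 22 July 2024.
Product Clearance Extension: 1357 days claimed exceeds the 1351-day cap, so +1351 days → 3 April 2028.
Prosecution Delay Deduction: −55 days → 8 February 2028.

2028-02-08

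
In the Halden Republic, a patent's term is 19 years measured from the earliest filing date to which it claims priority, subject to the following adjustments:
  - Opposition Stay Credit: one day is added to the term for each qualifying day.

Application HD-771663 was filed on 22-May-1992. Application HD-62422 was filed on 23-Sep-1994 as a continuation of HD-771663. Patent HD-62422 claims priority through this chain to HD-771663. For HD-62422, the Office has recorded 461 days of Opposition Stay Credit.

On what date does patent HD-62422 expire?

2012-08-25

Earliest priority filing: 22 May 1992.
Base term: 22 May 1992 + 19 years → 22 May 2011.
Opposition Stay Credit: +461 days → 25 August 2012.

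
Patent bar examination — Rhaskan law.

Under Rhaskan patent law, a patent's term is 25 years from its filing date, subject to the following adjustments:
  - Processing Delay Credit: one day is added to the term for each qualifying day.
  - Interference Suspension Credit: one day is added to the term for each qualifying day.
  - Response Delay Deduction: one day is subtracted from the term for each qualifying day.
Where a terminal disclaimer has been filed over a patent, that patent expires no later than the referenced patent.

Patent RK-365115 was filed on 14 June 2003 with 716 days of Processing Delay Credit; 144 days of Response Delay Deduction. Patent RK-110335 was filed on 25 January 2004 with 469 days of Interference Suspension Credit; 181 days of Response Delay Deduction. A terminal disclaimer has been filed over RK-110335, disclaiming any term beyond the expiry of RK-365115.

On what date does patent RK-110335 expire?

Natural term of RK-110335:
  Base: filing + 25 years → 25 January 2029.
  Interference Suspension Credit: +469 days → 9 May 2030.
  Response Delay Deduction: −181 days → 9 November 2029.
Expiry of referenced patent RK-365115:
  Base: filing + 25 years → 14 June 2028.
  Processing Delay Credit: +716 days → 31 May 2030.
  Response Delay Deduction: −144 days → 7 January 2030.
Terminal disclaimer: RK-110335 expires on the earlier of 9 November 2029 and 7 January 2030.

2029-11-09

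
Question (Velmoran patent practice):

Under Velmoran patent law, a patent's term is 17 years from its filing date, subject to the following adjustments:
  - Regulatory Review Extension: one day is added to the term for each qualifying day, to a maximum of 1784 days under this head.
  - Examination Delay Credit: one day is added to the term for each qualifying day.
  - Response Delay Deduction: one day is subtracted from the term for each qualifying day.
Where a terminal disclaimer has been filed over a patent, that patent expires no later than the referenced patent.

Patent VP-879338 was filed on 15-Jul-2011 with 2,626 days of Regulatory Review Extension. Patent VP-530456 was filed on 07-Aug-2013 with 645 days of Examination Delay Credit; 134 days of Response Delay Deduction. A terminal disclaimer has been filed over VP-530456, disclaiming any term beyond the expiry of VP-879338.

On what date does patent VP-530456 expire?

Natural term of VP-530456:
  Base: filing + 17 years → 7 August 2030.
  Examination Delay Credit: +645 days → 13 May 2032.
  Response Delay Deduction: −134 days → 31 December 2031.
Expiry of referenced patent VP-879338:
  Base: filing + 17 years → 15 July 2028.
  Regulatory Review Extension: 2626 days claimed exceeds the 1784-day cap, so +1784 days → 3 June 2033.
Terminal disclaimer: VP-530456 expires on the earlier of 31 December 2031 and 3 June 2033.

2031-12-31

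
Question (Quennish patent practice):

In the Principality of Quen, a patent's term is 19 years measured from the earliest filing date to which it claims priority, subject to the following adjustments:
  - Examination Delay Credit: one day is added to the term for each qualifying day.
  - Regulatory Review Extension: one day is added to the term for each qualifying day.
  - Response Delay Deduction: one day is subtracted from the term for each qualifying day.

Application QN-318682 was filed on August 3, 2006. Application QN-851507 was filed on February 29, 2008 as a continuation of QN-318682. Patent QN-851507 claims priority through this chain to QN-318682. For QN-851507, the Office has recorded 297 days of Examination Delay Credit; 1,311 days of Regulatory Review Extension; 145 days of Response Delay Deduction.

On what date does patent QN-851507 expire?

Earliest priority filing: 3 August 2006.
Base term: 3 August 2006 + 19 years → 3 August 2025.
Examination Delay Credit: +297 days → 27 May 2026.
Regulatory Review Extension: +1311 days → 28 December 2029.
Response Delay Deduction: −145 days → 5 August 2029.

2029-08-05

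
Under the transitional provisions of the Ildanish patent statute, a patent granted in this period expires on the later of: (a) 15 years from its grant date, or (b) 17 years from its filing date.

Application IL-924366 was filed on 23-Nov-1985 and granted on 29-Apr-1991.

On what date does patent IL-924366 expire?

(a) grant + 15 years → 29 April 2006.
(b) filing + 17 years → 23 November 2002.
Later of the two: 29 April 2006.

April 29, 2006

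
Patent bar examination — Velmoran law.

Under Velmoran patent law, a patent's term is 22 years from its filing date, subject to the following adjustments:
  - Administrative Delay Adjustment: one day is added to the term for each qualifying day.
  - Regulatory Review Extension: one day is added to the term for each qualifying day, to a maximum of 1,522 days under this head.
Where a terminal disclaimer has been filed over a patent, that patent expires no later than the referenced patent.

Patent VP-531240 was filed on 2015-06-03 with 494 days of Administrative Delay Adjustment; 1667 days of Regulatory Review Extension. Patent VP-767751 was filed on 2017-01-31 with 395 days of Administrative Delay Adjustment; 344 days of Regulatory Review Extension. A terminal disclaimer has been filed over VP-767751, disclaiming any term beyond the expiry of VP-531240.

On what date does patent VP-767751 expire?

February 8, 2041

Natural term of VP-767751:
  Base: filing + 22 years → 31 January 2039.
  Administrative Delay Adjustment: +395 days → 1 March 2040.
  Regulatory Review Extension: 344 days (within the 1522-day cap) → +344 days → 8 February 2041.
Expiry of referenced patent VP-531240:
  Base: filing + 22 years → 3 June 2037.
  Administrative Delay Adjustment: +494 days → 10 October 2038.
  Regulatory Review Extension: 1667 days claimed exceeds the 1522-day cap, so +1522 days → 10 December 2042.
Terminal disclaimer: VP-767751 expires on the earlier of 8 February 2041 and 10 December 2042.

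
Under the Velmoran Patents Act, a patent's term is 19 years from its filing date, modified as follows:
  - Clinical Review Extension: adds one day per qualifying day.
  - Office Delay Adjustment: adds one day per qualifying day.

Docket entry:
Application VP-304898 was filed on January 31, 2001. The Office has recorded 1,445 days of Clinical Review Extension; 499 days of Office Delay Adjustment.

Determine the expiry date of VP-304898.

May 28, 2025

Base term: filing date + 19 years → 31 January 2020.
Clinical Review Extension: +1445 days → 15 January 2024.
Office Delay Adjustment: +499 days → 28 May 2025.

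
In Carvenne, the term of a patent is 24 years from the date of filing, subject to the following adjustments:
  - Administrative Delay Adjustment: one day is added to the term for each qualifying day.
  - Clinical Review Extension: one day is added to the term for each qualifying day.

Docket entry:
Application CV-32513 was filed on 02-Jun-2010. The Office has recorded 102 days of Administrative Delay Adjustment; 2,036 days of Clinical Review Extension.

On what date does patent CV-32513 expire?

April 9, 2040

Base term: filing date + 24 years → 2 June 2034.
Administrative Delay Adjustment: +102 days → 12 September 2034.
Clinical Review Extension: +2036 days → 9 April 2040.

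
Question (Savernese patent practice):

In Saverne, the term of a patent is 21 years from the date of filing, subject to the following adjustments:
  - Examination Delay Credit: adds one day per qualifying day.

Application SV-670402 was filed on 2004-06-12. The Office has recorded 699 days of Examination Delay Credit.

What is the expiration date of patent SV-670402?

Base term: filing date + 21 years → 12 June 2025.
Examination Delay Credit: +699 days → 12 May 2027.

May 12, 2027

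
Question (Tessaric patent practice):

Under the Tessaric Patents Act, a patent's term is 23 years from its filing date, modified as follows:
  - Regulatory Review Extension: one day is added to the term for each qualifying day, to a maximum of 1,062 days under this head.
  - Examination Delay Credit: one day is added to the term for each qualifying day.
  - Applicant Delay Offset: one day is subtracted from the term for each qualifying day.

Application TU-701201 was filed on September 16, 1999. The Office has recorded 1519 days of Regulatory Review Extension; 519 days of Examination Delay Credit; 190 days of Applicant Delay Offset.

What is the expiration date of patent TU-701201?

July 8, 2026

Base term: filing date + 23 years → 16 September 2022.
Regulatory Review Extension: 1519 days claimed exceeds the 1062-day cap, so +1062 days → 13 August 2025.
Examination Delay Credit: +519 days → 14 January 2027.
Applicant Delay Offset: −190 days → 8 July 2026.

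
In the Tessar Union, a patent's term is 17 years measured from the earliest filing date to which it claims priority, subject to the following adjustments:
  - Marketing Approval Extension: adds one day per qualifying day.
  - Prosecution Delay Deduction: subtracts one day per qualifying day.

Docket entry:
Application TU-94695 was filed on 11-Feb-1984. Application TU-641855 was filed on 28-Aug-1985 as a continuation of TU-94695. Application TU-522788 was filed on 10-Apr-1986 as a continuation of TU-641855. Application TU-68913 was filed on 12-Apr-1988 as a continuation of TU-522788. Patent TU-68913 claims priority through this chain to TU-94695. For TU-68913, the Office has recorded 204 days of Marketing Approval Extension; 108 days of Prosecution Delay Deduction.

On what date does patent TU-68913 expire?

2001-05-18

Earliest priority filing: 11 February 1984.
Base term: 11 February 1984 + 17 years → 11 February 2001.
Marketing Approval Extension: +204 days → 3 September 2001.
Prosecution Delay Deduction: −108 days → 18 May 2001.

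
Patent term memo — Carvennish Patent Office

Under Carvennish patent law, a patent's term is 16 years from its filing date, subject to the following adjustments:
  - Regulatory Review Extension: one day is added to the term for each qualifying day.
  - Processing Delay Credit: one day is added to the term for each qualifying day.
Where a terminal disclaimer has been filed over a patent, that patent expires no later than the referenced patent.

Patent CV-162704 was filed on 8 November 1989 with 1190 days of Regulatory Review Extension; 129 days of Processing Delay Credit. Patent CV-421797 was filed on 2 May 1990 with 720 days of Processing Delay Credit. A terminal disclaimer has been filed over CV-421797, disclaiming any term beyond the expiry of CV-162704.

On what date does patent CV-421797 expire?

Natural term of CV-421797:
  Base: filing + 16 years → 2 May 2006.
  Processing Delay Credit: +720 days → 21 April 2008.
Expiry of referenced patent CV-162704:
  Base: filing + 16 years → 8 November 2005.
  Regulatory Review Extension: +1190 days → 10 February 2009.
  Processing Delay Credit: +129 days → 19 June 2009.
Terminal disclaimer: CV-421797 expires on the earlier of 21 April 2008 and 19 June 2009.

April 21, 2008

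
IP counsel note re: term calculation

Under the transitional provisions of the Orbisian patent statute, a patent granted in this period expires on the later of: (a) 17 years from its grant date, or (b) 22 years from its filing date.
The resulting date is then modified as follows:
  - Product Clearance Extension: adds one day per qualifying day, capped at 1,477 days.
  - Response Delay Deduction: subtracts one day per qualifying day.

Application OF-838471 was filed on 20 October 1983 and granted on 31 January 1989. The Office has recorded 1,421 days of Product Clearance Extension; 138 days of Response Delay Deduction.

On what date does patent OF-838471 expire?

August 6, 2009

(a) grant + 17 years → 31 January 2006.
(b) filing + 22 years → 20 October 2005.
Later of the two: 31 January 2006.
Product Clearance Extension: 1421 days (within the 1477-day cap) → +1421 days → 22 December 2009.
Response Delay Deduction: −138 days → 6 August 2009.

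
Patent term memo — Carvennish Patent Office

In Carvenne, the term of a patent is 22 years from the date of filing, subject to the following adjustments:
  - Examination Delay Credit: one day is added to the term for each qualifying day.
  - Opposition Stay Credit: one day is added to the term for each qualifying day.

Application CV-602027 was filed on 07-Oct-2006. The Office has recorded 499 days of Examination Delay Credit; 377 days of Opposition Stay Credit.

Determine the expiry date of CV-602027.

Base term: filing date + 22 years → 7 October 2028.
Examination Delay Credit: +499 days → 18 February 2030.
Opposition Stay Credit: +377 days → 2 March 2031.

2031-03-02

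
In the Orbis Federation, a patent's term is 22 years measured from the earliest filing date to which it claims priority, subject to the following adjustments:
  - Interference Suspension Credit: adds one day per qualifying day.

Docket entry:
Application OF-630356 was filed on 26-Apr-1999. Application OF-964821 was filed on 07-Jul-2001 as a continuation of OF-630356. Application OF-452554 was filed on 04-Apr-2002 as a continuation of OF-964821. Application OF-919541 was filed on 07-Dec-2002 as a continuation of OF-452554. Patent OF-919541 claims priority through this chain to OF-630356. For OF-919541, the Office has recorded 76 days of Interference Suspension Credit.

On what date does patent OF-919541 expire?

Earliest priority filing: 26 April 1999.
Base term: 26 April 1999 + 22 years → 26 April 2021.
Interference Suspension Credit: +76 days → 11 July 2021.

July 11, 2021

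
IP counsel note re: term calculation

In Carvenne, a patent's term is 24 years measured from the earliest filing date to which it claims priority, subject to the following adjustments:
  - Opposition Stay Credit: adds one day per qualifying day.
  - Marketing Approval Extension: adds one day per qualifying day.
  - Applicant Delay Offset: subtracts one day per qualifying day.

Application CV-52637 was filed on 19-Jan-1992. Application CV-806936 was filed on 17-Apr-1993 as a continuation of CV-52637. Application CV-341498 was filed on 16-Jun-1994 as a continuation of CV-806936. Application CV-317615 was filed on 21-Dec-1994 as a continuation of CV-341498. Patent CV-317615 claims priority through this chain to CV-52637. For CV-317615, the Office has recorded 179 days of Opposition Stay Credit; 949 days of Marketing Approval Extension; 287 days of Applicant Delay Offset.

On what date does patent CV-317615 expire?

Earliest priority filing: 19 January 1992.
Base term: 19 January 1992 + 24 years → 19 January 2016.
Opposition Stay Credit: +179 days → 16 July 2016.
Marketing Approval Extension: +949 days → 20 February 2019.
Applicant Delay Offset: −287 days → 9 May 2018.

May 9, 2018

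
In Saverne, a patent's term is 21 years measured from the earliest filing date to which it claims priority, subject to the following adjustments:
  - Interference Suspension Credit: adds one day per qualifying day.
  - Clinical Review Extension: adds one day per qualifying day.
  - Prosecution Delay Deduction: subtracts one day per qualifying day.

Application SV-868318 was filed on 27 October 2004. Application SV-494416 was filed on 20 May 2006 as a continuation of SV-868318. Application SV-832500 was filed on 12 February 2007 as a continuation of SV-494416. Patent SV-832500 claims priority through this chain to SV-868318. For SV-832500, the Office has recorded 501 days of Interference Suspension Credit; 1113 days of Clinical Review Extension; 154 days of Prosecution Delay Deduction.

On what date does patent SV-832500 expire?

Earliest priority filing: 27 October 2004.
Base term: 27 October 2004 + 21 years → 27 October 2025.
Interference Suspension Credit: +501 days → 12 March 2027.
Clinical Review Extension: +1113 days → 29 March 2030.
Prosecution Delay Deduction: −154 days → 26 October 2029.

2029-10-26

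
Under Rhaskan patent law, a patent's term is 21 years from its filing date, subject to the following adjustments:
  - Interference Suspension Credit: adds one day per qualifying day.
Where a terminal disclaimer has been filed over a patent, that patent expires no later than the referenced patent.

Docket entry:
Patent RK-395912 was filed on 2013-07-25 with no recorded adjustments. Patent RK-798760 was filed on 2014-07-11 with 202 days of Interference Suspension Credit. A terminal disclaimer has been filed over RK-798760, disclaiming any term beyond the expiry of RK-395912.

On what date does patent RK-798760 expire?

Natural term of RK-798760:
  Base: filing + 21 years → 11 July 2035.
  Interference Suspension Credit: +202 days → 29 January 2036.
Expiry of referenced patent RK-395912:
  Base: filing + 21 years → 25 July 2034.
Terminal disclaimer: RK-798760 expires on the earlier of 29 January 2036 and 25 July 2034.

2034-07-25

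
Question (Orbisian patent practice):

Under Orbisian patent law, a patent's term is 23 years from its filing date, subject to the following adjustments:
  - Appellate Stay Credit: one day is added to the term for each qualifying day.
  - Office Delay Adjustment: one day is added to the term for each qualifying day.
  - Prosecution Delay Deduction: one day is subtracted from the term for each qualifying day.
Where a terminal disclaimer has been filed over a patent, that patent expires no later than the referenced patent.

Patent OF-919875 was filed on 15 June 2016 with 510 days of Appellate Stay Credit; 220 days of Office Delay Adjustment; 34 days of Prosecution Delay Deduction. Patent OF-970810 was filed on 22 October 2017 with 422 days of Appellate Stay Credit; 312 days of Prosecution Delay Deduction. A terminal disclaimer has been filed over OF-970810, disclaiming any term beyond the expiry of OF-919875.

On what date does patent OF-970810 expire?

Natural term of OF-970810:
  Base: filing + 23 years → 22 October 2040.
  Appellate Stay Credit: +422 days → 18 December 2041.
  Prosecution Delay Deduction: −312 days → 9 February 2041.
Expiry of referenced patent OF-919875:
  Base: filing + 23 years → 15 June 2039.
  Appellate Stay Credit: +510 days → 6 November 2040.
  Office Delay Adjustment: +220 days → 14 June 2041.
  Prosecution Delay Deduction: −34 days → 11 May 2041.
Terminal disclaimer: OF-970810 expires on the earlier of 9 February 2041 and 11 May 2041.

February 9, 2041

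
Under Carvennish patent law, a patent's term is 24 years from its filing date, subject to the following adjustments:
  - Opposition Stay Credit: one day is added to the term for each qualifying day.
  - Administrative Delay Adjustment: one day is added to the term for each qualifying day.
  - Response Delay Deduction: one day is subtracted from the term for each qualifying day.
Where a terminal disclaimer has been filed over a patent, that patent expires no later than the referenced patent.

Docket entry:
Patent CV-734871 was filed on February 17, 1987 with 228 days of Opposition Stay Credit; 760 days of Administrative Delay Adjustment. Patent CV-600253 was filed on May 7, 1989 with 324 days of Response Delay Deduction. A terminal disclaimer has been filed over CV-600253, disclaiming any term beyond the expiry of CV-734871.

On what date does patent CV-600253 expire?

Natural term of CV-600253:
  Base: filing + 24 years → 7 May 2013.
  Response Delay Deduction: −324 days → 17 June 2012.
Expiry of referenced patent CV-734871:
  Base: filing + 24 years → 17 February 2011.
  Opposition Stay Credit: +228 days → 3 October 2011.
  Administrative Delay Adjustment: +760 days → 1 November 2013.
Terminal disclaimer: CV-600253 expires on the earlier of 17 June 2012 and 1 November 2013.

June 17, 2012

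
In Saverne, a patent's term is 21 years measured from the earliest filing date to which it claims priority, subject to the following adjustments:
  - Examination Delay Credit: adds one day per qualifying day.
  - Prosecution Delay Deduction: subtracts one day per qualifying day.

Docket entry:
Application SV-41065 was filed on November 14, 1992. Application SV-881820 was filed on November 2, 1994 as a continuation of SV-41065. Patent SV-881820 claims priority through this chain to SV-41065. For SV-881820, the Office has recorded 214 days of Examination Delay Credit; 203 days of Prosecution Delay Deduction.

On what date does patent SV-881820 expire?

Earliest priority filing: 14 November 1992.
Base term: 14 November 1992 + 21 years → 14 November 2013.
Examination Delay Credit: +214 days → 16 June 2014.
Prosecution Delay Deduction: −203 days → 25 November 2013.

November 25, 2013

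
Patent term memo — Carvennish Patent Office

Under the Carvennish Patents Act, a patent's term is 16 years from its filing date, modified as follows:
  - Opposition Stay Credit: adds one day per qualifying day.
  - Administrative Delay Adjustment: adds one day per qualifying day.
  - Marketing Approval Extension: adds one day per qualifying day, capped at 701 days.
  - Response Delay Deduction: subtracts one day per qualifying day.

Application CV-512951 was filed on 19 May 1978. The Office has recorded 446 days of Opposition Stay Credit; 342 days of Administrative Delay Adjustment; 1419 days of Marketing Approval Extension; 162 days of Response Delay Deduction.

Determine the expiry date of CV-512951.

Base term: filing date + 16 years → 19 May 1994.
Opposition Stay Credit: +446 days → 8 August 1995.
Administrative Delay Adjustment: +342 days → 15 July 1996.
Marketing Approval Extension: 1419 days claimed exceeds the 701-day cap, so +701 days → 16 June 1998.
Response Delay Deduction: −162 days → 5 January 1998.

1998-01-05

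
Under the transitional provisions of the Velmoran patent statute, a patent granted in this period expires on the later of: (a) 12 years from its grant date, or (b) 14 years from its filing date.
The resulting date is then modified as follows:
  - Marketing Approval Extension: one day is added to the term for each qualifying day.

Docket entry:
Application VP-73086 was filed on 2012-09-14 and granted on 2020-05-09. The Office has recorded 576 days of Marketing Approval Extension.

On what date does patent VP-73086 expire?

2033-12-06

(a) grant + 12 years → 9 May 2032.
(b) filing + 14 years → 14 September 2026.
Later of the two: 9 May 2032.
Marketing Approval Extension: +576 days → 6 December 2033.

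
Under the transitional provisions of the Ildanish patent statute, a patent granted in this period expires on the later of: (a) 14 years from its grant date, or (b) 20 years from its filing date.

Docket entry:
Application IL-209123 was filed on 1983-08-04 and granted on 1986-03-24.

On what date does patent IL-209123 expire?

(a) grant + 14 years → 24 March 2000.
(b) filing + 20 years → 4 August 2003.
Later of the two: 4 August 2003.

2003-08-04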